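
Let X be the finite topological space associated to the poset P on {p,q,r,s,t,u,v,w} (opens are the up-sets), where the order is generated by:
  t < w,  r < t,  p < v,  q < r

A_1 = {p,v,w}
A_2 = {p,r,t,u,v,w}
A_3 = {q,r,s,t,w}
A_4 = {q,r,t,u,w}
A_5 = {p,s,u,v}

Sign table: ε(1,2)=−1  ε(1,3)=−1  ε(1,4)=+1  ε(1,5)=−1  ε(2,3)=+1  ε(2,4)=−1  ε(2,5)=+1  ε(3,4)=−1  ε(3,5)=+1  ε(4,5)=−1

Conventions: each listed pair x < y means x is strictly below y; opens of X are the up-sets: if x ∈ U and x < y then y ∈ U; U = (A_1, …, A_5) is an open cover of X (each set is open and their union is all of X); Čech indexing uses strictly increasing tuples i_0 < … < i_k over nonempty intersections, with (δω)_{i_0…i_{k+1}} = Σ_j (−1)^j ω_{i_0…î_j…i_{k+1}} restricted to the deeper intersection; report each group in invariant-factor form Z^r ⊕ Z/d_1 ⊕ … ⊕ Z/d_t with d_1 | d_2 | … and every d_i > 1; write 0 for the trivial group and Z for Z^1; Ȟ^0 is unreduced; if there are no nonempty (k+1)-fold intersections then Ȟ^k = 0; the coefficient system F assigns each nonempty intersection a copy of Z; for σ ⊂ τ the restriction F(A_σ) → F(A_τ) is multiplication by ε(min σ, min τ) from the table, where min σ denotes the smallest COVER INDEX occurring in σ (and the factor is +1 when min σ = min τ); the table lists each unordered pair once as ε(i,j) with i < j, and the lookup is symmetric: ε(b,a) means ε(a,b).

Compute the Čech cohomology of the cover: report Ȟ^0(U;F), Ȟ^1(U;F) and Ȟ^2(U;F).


Ȟ^0 ≅ Z, Ȟ^1 ≅ Z, Ȟ^2 ≅ 0

cover nerve:
  A12={p,v,w} A13={w} A14={w} A15={p,v} A23={r,t,w} A24={r,t,u,w} A25={p,u,v} A34={q,r,t,w} A35={s} A45={u}
  A123={w} A124={w} A125={p,v} A134={w} A234={r,t,w} A245={u}
  A1234={w}
C dims 5,10,6,1; δ0: rk 4, SNF 1^4; δ1: rk 5, SNF 1^5; δ2: rk 1, SNF 1^1
Ȟ^0: (5−4)−0=1 ⇒ Z
Ȟ^1: (10−5)−4=1 ⇒ Z
Ȟ^2: (6−1)−5=0 ⇒ 0


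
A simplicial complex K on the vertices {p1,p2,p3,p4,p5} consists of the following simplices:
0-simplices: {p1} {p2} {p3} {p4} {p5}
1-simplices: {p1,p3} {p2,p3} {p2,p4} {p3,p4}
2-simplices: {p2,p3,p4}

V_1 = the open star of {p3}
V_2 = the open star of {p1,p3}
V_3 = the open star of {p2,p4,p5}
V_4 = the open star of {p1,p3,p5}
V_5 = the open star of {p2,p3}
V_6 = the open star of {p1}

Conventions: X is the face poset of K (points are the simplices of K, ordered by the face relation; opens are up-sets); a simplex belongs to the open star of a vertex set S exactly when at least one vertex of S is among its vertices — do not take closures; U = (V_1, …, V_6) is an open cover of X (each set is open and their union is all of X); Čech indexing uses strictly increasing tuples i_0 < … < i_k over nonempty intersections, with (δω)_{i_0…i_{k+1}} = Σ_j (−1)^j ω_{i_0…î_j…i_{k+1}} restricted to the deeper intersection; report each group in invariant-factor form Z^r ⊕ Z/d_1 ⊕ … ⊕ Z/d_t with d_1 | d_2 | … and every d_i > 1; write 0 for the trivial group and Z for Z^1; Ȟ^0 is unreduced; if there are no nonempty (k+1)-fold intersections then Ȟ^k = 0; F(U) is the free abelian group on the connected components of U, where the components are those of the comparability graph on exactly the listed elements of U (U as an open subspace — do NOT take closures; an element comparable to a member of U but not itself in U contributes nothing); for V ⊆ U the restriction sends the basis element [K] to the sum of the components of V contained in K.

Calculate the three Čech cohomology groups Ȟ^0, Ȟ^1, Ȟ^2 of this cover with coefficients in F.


nonempty intersections:
  V1={{p3},{p1,p3},{p2,p3},{p3,p4},{p2,p3,p4}} V2={{p1},{p3},{p1,p3},{p2,p3},{p3,p4},{p2,p3,p4}} V3={{p2},{p4},{p5},{p2,p3},{p2,p4},{p3,p4},{p2,p3,p4}} V4={{p1},{p3},{p5},{p1,p3},{p2,p3},{p3,p4},{p2,p3,p4}} V5={{p2},{p3},{p1,p3},{p2,p3},{p2,p4},{p3,p4},{p2,p3,p4}} V6={{p1},{p1,p3}}
  V12={{p3},{p1,p3},{p2,p3},{p3,p4},{p2,p3,p4}} V13={{p2,p3},{p3,p4},{p2,p3,p4}} V14={{p3},{p1,p3},{p2,p3},{p3,p4},{p2,p3,p4}} V15={{p3},{p1,p3},{p2,p3},{p3,p4},{p2,p3,p4}} V16={{p1,p3}} V23={{p2,p3},{p3,p4},{p2,p3,p4}} V24={{p1},{p3},{p1,p3},{p2,p3},{p3,p4},{p2,p3,p4}} V25={{p3},{p1,p3},{p2,p3},{p3,p4},{p2,p3,p4}} V26={{p1},{p1,p3}} V34={{p5},{p2,p3},{p3,p4},{p2,p3,p4}} V35={{p2},{p2,p3},{p2,p4},{p3,p4},{p2,p3,p4}} V45={{p3},{p1,p3},{p2,p3},{p3,p4},{p2,p3,p4}} V46={{p1},{p1,p3}} V56={{p1,p3}}
  V123={{p2,p3},{p3,p4},{p2,p3,p4}} V124={{p3},{p1,p3},{p2,p3},{p3,p4},{p2,p3,p4}} V125={{p3},{p1,p3},{p2,p3},{p3,p4},{p2,p3,p4}} V126={{p1,p3}} V134={{p2,p3},{p3,p4},{p2,p3,p4}} V135={{p2,p3},{p3,p4},{p2,p3,p4}} V145={{p3},{p1,p3},{p2,p3},{p3,p4},{p2,p3,p4}} V146={{p1,p3}} V156={{p1,p3}} V234={{p2,p3},{p3,p4},{p2,p3,p4}} V235={{p2,p3},{p3,p4},{p2,p3,p4}} V245={{p3},{p1,p3},{p2,p3},{p3,p4},{p2,p3,p4}} V246={{p1},{p1,p3}} V256={{p1,p3}} V345={{p2,p3},{p3,p4},{p2,p3,p4}} V456={{p1,p3}}
  V1234={{p2,p3},{p3,p4},{p2,p3,p4}} V1235={{p2,p3},{p3,p4},{p2,p3,p4}} V1245={{p3},{p1,p3},{p2,p3},{p3,p4},{p2,p3,p4}} V1246={{p1,p3}} V1256={{p1,p3}} V1345={{p2,p3},{p3,p4},{p2,p3,p4}} V1456={{p1,p3}} V2345={{p2,p3},{p3,p4},{p2,p3,p4}} V2456={{p1,p3}}
  V12345={{p2,p3},{p3,p4},{p2,p3,p4}} V12456={{p1,p3}}
components per intersection:
  V1: {{p3},{p1,p3},{p2,p3},{p3,p4},{p2,p3,p4}}
  V2: {{p1},{p3},{p1,p3},{p2,p3},{p3,p4},{p2,p3,p4}}
  V3: {{p2},{p4},{p2,p3},{p2,p4},{p3,p4},{p2,p3,p4}} {{p5}}
  V4: {{p1},{p3},{p1,p3},{p2,p3},{p3,p4},{p2,p3,p4}} {{p5}}
  V5: {{p2},{p3},{p1,p3},{p2,p3},{p2,p4},{p3,p4},{p2,p3,p4}}
  V6: {{p1},{p1,p3}}
  V12: {{p3},{p1,p3},{p2,p3},{p3,p4},{p2,p3,p4}}
  V13: {{p2,p3},{p3,p4},{p2,p3,p4}}
  V14: {{p3},{p1,p3},{p2,p3},{p3,p4},{p2,p3,p4}}
  V15: {{p3},{p1,p3},{p2,p3},{p3,p4},{p2,p3,p4}}
  V16: {{p1,p3}}
  V23: {{p2,p3},{p3,p4},{p2,p3,p4}}
  V24: {{p1},{p3},{p1,p3},{p2,p3},{p3,p4},{p2,p3,p4}}
  V25: {{p3},{p1,p3},{p2,p3},{p3,p4},{p2,p3,p4}}
  V26: {{p1},{p1,p3}}
  V34: {{p5}} {{p2,p3},{p3,p4},{p2,p3,p4}}
  V35: {{p2},{p2,p3},{p2,p4},{p3,p4},{p2,p3,p4}}
  V45: {{p3},{p1,p3},{p2,p3},{p3,p4},{p2,p3,p4}}
  V46: {{p1},{p1,p3}}
  V56: {{p1,p3}}
  V123: {{p2,p3},{p3,p4},{p2,p3,p4}}
  V124: {{p3},{p1,p3},{p2,p3},{p3,p4},{p2,p3,p4}}
  V125: {{p3},{p1,p3},{p2,p3},{p3,p4},{p2,p3,p4}}
  V126: {{p1,p3}}
  V134: {{p2,p3},{p3,p4},{p2,p3,p4}}
  V135: {{p2,p3},{p3,p4},{p2,p3,p4}}
  V145: {{p3},{p1,p3},{p2,p3},{p3,p4},{p2,p3,p4}}
  V146: {{p1,p3}}
  V156: {{p1,p3}}
  V234: {{p2,p3},{p3,p4},{p2,p3,p4}}
  V235: {{p2,p3},{p3,p4},{p2,p3,p4}}
  V245: {{p3},{p1,p3},{p2,p3},{p3,p4},{p2,p3,p4}}
  V246: {{p1},{p1,p3}}
  V256: {{p1,p3}}
  V345: {{p2,p3},{p3,p4},{p2,p3,p4}}
  V456: {{p1,p3}}
  V1234: {{p2,p3},{p3,p4},{p2,p3,p4}}
  V1235: {{p2,p3},{p3,p4},{p2,p3,p4}}
  V1245: {{p3},{p1,p3},{p2,p3},{p3,p4},{p2,p3,p4}}
  V1246: {{p1,p3}}
  V1256: {{p1,p3}}
  V1345: {{p2,p3},{p3,p4},{p2,p3,p4}}
  V1456: {{p1,p3}}
  V2345: {{p2,p3},{p3,p4},{p2,p3,p4}}
  V2456: {{p1,p3}}
  V12345: {{p2,p3},{p3,p4},{p2,p3,p4}}
  V12456: {{p1,p3}}
C dims 8,15,16,9; δ0: rk 6, SNF 1^6; δ1: rk 9, SNF 1^9; δ2: rk 7, SNF 1^7
Ȟ^0: (8−6)−0=2 ⇒ Z^2
Ȟ^1: (15−9)−6=0 ⇒ 0
Ȟ^2: (16−7)−9=0 ⇒ 0

Ȟ^0(U;F) ≅ Z^2, Ȟ^1(U;F) ≅ 0 and Ȟ^2(U;F) ≅ 0


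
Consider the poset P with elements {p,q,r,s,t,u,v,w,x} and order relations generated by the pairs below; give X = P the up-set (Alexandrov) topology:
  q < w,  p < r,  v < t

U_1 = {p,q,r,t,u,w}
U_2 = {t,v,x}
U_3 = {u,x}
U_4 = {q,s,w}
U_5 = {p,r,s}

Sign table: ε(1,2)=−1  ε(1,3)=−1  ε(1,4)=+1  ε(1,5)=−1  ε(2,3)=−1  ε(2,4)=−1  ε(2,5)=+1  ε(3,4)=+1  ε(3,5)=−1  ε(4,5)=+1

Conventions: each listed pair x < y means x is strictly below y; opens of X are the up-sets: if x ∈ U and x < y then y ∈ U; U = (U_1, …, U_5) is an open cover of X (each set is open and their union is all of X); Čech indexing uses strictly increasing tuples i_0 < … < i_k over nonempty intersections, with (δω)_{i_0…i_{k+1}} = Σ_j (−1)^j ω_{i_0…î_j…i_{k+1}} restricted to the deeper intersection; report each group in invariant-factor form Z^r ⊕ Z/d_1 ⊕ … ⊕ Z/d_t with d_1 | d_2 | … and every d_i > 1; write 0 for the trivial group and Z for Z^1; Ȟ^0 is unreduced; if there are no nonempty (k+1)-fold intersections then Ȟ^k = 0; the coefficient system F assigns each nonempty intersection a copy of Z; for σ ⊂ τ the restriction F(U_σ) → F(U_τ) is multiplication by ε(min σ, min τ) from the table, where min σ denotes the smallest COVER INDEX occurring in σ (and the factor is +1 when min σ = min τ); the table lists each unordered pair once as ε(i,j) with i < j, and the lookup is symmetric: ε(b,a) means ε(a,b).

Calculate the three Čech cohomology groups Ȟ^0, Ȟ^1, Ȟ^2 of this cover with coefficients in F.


nerve of the cover:
  U12={t} U13={u} U14={q,w} U15={p,r} U23={x} U45={s}
C dims 5,6; δ0: rk 5, SNF 1^4·2
Ȟ^0 = (5 − 5) − 0 = 0, so Ȟ^0 ≅ 0
Ȟ^1 = (6 − 0) − 5 = 1 plus torsion [2], so Ȟ^1 ≅ Z ⊕ Z/2
Ȟ^2 = (0 − 0) − 0 = 0, so Ȟ^2 ≅ 0

Ȟ^0 ≅ 0, Ȟ^1 ≅ Z ⊕ Z/2 and Ȟ^2 ≅ 0


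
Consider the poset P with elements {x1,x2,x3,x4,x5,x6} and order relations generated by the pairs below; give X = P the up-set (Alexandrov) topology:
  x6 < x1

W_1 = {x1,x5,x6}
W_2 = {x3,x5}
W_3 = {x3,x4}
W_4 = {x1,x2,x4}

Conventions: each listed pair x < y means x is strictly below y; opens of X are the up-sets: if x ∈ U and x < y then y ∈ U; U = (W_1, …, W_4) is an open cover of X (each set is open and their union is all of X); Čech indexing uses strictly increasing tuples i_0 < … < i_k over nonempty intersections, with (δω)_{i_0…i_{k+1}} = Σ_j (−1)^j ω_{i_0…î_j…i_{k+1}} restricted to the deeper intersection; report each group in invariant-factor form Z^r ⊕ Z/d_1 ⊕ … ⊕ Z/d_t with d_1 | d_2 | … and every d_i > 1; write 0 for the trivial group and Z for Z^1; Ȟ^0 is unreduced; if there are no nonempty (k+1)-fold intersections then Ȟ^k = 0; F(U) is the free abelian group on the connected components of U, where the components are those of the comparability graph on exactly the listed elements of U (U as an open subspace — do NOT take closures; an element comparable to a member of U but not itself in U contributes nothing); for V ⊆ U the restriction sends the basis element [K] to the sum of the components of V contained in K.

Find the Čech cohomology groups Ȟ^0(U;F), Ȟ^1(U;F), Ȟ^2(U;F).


nonempty overlaps:
  W12={x5} W14={x1} W23={x3} W34={x4}
components per intersection:
  W1: {x1,x6} {x5}
  W2: {x3} {x5}
  W3: {x3} {x4}
  W4: {x1} {x2} {x4}
  W12: {x5}
  W14: {x1}
  W23: {x3}
  W34: {x4}
C dims 9,4; δ0: rk 4, SNF 1^4
degree 0: 9−4−0 = 5 → Ȟ^0 ≅ Z^5
degree 1: 4−0−4 = 0 → Ȟ^1 ≅ 0
degree 2: 0−0−0 = 0 → Ȟ^2 ≅ 0

Ȟ^0 ≅ Z^5; Ȟ^1 ≅ 0; Ȟ^2 ≅ 0


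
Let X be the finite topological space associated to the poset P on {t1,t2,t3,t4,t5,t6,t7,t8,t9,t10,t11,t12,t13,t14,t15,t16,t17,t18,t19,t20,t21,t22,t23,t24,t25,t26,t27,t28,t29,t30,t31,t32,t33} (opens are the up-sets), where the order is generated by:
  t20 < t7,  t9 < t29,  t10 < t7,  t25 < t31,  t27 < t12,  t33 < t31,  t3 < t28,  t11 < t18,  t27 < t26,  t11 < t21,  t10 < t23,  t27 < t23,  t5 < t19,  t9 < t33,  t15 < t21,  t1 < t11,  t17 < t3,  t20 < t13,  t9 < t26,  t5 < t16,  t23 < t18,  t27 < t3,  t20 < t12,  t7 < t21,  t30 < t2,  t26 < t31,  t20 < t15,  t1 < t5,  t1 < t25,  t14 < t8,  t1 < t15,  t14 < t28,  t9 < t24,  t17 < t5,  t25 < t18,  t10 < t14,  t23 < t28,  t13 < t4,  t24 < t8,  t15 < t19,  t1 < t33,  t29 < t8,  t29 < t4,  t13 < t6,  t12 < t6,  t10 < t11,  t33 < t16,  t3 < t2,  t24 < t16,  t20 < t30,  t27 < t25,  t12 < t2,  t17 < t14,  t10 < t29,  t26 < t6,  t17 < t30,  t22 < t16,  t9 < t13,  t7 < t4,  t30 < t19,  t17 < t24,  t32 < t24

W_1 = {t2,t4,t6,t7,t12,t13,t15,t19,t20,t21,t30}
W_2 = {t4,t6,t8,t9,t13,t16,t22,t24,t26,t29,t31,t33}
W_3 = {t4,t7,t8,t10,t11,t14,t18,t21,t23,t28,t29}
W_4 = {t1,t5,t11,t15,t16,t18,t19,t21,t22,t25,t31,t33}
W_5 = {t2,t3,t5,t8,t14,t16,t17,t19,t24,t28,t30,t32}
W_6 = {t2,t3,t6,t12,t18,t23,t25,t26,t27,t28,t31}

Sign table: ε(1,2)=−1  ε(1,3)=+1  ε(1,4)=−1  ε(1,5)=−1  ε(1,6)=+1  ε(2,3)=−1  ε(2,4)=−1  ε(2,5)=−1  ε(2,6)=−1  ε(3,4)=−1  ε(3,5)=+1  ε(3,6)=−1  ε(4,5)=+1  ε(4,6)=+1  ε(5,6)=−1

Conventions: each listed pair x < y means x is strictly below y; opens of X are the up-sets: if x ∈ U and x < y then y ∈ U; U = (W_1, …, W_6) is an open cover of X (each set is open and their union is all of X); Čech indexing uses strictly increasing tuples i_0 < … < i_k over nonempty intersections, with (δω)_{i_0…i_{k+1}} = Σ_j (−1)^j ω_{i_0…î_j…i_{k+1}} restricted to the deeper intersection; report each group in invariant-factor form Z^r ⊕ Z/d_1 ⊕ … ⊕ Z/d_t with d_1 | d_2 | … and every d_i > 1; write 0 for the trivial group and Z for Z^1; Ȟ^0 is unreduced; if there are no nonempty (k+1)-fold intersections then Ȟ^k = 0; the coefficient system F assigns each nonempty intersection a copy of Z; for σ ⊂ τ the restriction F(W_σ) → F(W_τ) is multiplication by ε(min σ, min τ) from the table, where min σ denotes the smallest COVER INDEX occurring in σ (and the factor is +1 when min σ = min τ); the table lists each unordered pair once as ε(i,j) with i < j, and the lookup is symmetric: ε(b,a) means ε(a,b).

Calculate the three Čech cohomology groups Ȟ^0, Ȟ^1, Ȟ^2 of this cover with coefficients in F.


nonempty overlaps:
  W12={t4,t6,t13} W13={t4,t7,t21} W14={t15,t19,t21} W15={t2,t19,t30} W16={t2,t6,t12} W23={t4,t8,t29} W24={t16,t22,t31,t33} W25={t8,t16,t24} W26={t6,t26,t31} W34={t11,t18,t21} W35={t8,t14,t28} W36={t18,t23,t28} W45={t5,t16,t19} W46={t18,t25,t31} W56={t2,t3,t28}
  W123={t4} W126={t6} W134={t21} W145={t19} W156={t2} W235={t8} W245={t16} W246={t31} W346={t18} W356={t28}
C dims 6,15,10; δ0: rk 6, SNF 1^5·2; δ1: rk 9, SNF 1^9
degree 0: 6−6−0 = 0 → Ȟ^0 ≅ 0
degree 1: 15−9−6 = 0 plus torsion [2] → Ȟ^1 ≅ Z/2
degree 2: 10−0−9 = 1 → Ȟ^2 ≅ Z

Ȟ^0 = 0; Ȟ^1 = Z/2; Ȟ^2 = Z


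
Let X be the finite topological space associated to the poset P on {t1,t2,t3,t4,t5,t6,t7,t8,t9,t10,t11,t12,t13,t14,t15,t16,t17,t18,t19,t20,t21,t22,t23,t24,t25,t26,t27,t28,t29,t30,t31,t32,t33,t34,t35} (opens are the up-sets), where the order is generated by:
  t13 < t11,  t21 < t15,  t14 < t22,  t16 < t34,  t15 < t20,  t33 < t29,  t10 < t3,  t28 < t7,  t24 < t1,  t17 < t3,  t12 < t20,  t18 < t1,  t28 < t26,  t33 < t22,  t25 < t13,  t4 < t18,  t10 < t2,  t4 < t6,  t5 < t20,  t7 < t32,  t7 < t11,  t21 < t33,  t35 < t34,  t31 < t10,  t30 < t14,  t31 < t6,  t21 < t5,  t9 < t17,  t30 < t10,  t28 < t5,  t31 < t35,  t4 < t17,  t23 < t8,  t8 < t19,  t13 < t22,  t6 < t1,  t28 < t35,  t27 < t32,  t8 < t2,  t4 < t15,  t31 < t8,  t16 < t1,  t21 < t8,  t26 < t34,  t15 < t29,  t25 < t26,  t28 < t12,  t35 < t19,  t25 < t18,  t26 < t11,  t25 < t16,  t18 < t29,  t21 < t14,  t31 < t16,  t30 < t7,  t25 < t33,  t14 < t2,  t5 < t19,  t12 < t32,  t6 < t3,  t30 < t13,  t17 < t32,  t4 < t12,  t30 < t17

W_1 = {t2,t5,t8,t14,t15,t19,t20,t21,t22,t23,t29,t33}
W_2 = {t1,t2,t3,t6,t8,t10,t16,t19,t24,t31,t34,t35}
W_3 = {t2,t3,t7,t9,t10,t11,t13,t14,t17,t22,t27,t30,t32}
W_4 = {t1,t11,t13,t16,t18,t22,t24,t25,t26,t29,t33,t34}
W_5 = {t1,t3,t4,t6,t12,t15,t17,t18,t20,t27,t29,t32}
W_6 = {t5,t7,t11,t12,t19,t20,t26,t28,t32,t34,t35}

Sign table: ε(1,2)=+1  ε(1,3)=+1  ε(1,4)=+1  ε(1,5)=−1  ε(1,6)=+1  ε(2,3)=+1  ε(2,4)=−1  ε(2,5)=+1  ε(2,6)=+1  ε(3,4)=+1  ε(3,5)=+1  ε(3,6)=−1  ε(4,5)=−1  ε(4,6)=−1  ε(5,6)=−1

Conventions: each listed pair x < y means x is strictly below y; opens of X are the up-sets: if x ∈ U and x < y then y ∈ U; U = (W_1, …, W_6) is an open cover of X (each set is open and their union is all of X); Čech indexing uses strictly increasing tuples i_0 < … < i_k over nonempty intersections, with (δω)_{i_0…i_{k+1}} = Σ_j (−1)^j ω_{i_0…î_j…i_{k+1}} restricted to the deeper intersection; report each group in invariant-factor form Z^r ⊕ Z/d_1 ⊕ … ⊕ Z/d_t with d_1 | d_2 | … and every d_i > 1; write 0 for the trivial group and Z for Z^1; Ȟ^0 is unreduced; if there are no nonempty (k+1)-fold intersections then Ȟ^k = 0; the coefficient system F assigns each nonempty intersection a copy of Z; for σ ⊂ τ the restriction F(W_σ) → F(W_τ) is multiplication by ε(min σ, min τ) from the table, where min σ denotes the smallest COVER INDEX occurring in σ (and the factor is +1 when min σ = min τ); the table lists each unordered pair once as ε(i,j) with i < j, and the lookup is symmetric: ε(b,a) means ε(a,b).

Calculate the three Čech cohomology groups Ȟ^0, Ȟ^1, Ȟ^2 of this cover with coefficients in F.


Ȟ^0(U;F) ≅ 0,  Ȟ^1(U;F) ≅ Z/2,  Ȟ^2(U;F) ≅ Z

nonempty intersections:
  W12={t2,t8,t19} W13={t2,t14,t22} W14={t22,t29,t33} W15={t15,t20,t29} W16={t5,t19,t20} W23={t2,t3,t10} W24={t1,t16,t24,t34} W25={t1,t3,t6} W26={t19,t34,t35} W34={t11,t13,t22} W35={t3,t17,t27,t32} W36={t7,t11,t32} W45={t1,t18,t29} W46={t11,t26,t34} W56={t12,t20,t32}
  W123={t2} W126={t19} W134={t22} W145={t29} W156={t20} W235={t3} W245={t1} W246={t34} W346={t11} W356={t32}
C dims 6,15,10; δ0: rk 6, SNF 1^5·2; δ1: rk 9, SNF 1^9
Ȟ^0: (6−6)−0=0 ⇒ 0
Ȟ^1: (15−9)−6=0 plus torsion [2] ⇒ Z/2
Ȟ^2: (10−0)−9=1 ⇒ Z


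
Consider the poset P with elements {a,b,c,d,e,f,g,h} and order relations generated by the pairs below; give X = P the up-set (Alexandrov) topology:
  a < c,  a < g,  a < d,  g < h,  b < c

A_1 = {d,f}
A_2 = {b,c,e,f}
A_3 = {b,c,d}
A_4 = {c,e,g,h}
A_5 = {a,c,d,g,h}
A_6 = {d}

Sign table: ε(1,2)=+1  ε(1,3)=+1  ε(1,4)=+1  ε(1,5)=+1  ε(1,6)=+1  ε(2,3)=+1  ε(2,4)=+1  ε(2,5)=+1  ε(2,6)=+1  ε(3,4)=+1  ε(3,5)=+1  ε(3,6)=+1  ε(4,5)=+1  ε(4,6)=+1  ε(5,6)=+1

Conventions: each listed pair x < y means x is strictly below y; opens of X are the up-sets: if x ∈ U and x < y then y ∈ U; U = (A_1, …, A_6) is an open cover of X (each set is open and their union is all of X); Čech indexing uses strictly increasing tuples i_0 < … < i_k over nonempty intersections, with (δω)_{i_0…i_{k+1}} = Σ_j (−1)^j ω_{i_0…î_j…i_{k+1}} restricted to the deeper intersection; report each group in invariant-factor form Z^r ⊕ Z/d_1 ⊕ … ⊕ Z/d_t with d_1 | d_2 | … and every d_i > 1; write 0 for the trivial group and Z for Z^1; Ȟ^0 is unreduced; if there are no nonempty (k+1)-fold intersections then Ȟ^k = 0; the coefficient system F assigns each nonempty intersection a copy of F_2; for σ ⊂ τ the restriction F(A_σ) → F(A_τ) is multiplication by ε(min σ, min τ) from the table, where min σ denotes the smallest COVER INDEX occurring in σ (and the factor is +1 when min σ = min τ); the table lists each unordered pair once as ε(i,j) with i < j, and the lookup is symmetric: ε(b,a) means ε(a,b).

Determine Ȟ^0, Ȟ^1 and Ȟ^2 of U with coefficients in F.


nonempty overlaps:
  A12={f} A13={d} A15={d} A16={d} A23={b,c} A24={c,e} A25={c} A34={c} A35={c,d} A36={d} A45={c,g,h} A56={d}
  A135={d} A136={d} A156={d} A234={c} A235={c} A245={c} A345={c} A356={d}
  A1356={d} A2345={c}
C dims 6,12,8,2; δ0: rk_F2 5; δ1: rk_F2 6; δ2: rk_F2 2
degree 0: 6−5−0 = 1 → Ȟ^0 ≅ Z/2
degree 1: 12−6−5 = 1 → Ȟ^1 ≅ Z/2
degree 2: 8−2−6 = 0 → Ȟ^2 ≅ 0

Ȟ^0 ≅ Z/2, Ȟ^1 ≅ Z/2, Ȟ^2 ≅ 0


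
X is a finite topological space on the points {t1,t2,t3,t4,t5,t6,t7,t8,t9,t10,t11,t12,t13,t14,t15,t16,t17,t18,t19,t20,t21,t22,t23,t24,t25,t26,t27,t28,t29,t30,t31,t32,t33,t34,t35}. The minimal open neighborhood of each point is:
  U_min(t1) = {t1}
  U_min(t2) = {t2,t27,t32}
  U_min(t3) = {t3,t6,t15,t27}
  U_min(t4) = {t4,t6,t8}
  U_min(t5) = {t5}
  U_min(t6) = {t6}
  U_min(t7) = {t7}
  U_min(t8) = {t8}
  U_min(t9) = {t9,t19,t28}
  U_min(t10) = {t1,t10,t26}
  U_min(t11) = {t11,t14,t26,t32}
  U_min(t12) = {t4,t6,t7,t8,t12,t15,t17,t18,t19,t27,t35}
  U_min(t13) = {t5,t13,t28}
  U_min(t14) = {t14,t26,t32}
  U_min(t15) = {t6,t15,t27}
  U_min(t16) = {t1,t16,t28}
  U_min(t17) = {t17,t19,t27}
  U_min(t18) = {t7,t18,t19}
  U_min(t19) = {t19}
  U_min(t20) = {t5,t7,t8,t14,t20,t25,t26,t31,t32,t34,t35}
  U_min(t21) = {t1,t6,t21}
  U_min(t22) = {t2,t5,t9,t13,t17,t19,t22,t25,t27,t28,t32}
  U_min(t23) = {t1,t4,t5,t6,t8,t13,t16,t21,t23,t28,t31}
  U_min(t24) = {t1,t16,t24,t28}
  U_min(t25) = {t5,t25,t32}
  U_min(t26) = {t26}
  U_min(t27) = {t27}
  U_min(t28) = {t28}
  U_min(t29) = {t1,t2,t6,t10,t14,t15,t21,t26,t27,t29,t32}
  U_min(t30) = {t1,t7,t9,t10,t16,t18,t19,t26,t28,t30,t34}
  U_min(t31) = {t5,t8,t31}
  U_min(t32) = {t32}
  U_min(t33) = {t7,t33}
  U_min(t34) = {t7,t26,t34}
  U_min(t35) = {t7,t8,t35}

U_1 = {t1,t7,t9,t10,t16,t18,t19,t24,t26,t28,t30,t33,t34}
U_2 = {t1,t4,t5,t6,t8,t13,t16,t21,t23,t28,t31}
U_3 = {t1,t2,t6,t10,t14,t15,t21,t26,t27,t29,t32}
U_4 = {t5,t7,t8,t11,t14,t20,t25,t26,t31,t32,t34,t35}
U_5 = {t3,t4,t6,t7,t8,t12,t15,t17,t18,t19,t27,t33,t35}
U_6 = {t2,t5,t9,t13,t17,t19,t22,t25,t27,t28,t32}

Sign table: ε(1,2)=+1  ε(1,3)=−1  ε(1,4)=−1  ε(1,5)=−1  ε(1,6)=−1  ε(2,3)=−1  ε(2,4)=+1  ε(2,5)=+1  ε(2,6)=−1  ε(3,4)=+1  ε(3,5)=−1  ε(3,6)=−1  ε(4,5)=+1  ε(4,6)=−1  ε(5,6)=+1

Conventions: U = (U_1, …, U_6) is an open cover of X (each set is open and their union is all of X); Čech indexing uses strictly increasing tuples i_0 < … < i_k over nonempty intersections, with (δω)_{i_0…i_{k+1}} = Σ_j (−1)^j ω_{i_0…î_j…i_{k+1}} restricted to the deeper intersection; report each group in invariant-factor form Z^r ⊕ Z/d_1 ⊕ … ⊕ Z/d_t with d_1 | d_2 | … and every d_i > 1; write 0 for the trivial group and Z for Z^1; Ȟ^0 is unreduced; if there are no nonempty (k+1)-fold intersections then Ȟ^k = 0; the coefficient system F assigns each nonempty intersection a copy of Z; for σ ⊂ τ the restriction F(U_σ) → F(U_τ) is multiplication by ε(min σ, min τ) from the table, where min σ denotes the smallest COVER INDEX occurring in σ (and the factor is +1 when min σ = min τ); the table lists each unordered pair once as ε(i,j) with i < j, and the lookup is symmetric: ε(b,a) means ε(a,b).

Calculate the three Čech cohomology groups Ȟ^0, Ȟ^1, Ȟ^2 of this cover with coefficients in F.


Ȟ^0 = 0, Ȟ^1 = Z/2, Ȟ^2 = Z

nonempty intersections:
  U12={t1,t16,t28} U13={t1,t10,t26} U14={t7,t26,t34} U15={t7,t18,t19,t33} U16={t9,t19,t28} U23={t1,t6,t21} U24={t5,t8,t31} U25={t4,t6,t8} U26={t5,t13,t28} U34={t14,t26,t32} U35={t6,t15,t27} U36={t2,t27,t32} U45={t7,t8,t35} U46={t5,t25,t32} U56={t17,t19,t27}
  U123={t1} U126={t28} U134={t26} U145={t7} U156={t19} U235={t6} U245={t8} U246={t5} U346={t32} U356={t27}
C dims 6,15,10; δ0: rk 6, SNF 1^5·2; δ1: rk 9, SNF 1^9
Ȟ^0: (6−6)−0=0 ⇒ 0
Ȟ^1: (15−9)−6=0 plus torsion [2] ⇒ Z/2
Ȟ^2: (10−0)−9=1 ⇒ Z


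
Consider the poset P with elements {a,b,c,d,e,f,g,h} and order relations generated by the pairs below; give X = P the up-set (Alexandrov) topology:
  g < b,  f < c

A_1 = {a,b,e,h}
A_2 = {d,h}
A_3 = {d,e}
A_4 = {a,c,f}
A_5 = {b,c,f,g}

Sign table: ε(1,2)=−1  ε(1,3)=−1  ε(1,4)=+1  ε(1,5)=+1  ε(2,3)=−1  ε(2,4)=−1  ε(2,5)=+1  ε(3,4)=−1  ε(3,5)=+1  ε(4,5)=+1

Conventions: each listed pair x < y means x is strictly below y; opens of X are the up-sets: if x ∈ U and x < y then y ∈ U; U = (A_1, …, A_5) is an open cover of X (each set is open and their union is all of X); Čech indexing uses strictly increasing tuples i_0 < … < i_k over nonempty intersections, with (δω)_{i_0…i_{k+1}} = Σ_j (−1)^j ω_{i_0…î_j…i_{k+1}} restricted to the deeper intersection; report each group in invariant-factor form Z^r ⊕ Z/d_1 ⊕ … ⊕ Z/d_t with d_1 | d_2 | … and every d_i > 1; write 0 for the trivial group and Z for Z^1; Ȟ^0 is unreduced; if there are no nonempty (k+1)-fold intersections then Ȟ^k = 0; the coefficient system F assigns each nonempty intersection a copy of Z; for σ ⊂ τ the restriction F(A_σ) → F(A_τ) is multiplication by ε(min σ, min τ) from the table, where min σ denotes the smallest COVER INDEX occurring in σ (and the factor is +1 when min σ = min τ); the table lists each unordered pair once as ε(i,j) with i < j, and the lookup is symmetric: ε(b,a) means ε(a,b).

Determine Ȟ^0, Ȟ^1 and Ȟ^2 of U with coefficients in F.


nonempty intersections:
  A12={h} A13={e} A14={a} A15={b} A23={d} A45={c,f}
C dims 5,6; δ0: rk 5, SNF 1^4·2
Ȟ^0: (5−5)−0=0 ⇒ 0
Ȟ^1: (6−0)−5=1 plus torsion [2] ⇒ Z ⊕ Z/2
Ȟ^2: (0−0)−0=0 ⇒ 0

Ȟ^0(U;F) ≅ 0; Ȟ^1(U;F) ≅ Z ⊕ Z/2; Ȟ^2(U;F) ≅ 0


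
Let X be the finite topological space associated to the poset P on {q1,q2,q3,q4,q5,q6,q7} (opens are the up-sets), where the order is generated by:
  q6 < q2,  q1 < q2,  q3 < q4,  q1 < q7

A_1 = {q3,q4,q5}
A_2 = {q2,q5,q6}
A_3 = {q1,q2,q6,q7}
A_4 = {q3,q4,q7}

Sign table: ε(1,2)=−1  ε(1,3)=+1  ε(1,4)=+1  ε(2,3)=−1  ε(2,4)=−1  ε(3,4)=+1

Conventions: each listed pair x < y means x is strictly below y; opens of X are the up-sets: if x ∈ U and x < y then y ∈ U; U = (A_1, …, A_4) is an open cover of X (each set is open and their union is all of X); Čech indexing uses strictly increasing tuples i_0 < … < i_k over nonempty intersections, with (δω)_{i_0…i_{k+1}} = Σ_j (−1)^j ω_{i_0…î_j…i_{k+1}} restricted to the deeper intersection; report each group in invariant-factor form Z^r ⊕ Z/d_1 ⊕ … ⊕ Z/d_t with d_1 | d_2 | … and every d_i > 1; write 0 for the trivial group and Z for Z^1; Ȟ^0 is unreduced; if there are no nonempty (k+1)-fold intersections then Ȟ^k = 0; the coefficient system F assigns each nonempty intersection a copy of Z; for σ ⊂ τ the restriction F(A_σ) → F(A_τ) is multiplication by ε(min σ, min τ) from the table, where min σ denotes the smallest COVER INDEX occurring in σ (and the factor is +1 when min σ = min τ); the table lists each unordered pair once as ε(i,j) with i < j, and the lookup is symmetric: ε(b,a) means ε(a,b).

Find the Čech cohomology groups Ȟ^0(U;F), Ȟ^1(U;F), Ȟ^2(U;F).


nerve of the cover:
  A12={q5} A14={q3,q4} A23={q2,q6} A34={q7}
C dims 4,4; δ0: rk 3, SNF 1^3
Ȟ^0 = (4 − 3) − 0 = 1, so Ȟ^0 ≅ Z
Ȟ^1 = (4 − 0) − 3 = 1, so Ȟ^1 ≅ Z
Ȟ^2 = (0 − 0) − 0 = 0, so Ȟ^2 ≅ 0

Ȟ^0(U;F) ≅ Z; Ȟ^1(U;F) ≅ Z; Ȟ^2(U;F) ≅ 0


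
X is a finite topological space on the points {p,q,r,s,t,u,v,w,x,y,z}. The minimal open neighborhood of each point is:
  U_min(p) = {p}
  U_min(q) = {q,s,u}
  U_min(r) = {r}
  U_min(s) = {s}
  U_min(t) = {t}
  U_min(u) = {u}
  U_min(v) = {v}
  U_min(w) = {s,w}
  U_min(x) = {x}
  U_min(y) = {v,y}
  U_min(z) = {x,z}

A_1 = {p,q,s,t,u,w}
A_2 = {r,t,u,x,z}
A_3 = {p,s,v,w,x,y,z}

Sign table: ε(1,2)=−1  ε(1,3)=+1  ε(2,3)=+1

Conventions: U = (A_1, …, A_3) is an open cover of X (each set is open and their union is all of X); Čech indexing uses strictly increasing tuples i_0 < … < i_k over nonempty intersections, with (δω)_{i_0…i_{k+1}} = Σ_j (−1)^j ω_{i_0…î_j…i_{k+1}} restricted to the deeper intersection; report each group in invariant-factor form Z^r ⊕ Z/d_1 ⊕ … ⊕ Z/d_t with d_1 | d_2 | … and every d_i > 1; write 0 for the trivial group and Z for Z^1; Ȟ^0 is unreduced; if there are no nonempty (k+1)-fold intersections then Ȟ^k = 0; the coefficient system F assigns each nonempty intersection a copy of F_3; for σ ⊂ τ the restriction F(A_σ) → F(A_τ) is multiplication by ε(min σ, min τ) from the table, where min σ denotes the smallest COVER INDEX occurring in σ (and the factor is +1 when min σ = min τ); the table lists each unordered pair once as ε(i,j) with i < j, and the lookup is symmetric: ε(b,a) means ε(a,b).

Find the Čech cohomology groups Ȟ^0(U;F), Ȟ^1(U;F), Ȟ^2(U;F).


cover nerve:
  A12={t,u} A13={p,s,w} A23={x,z}
C dims 3,3; δ0: rk_F3 3
Ȟ^0: (3−3)−0=0 ⇒ 0
Ȟ^1: (3−0)−3=0 ⇒ 0
Ȟ^2: (0−0)−0=0 ⇒ 0

Ȟ^0 ≅ 0, Ȟ^1 ≅ 0, Ȟ^2 ≅ 0


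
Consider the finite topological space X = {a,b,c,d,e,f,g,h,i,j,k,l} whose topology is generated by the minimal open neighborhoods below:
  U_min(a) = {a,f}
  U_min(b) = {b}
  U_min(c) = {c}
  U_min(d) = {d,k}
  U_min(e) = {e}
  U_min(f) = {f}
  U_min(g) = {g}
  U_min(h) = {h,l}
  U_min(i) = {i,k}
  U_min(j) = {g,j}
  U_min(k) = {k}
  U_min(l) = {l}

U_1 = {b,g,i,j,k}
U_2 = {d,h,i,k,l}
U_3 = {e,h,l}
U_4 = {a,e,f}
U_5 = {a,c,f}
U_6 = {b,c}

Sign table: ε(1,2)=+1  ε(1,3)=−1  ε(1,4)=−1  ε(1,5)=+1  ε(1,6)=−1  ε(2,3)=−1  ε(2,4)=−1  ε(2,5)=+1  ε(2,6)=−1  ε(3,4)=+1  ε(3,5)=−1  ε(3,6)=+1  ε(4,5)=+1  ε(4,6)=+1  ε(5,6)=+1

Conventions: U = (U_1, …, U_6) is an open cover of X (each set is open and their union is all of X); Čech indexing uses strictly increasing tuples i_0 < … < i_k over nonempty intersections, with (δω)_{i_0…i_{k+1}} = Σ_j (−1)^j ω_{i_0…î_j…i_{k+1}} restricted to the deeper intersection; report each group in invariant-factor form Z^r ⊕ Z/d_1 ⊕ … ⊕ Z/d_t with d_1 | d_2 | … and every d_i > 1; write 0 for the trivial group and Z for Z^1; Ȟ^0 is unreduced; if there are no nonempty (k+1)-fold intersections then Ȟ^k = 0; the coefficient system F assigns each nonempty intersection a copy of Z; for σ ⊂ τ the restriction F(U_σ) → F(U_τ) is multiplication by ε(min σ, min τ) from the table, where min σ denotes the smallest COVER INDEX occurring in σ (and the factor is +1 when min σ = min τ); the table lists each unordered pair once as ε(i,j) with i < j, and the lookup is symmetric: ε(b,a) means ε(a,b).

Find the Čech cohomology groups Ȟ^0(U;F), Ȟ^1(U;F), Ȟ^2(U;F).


Ȟ^0(U;F) ≅ Z; Ȟ^1(U;F) ≅ Z; Ȟ^2(U;F) ≅ 0

nerve simplices:
  U12={i,k} U16={b} U23={h,l} U34={e} U45={a,f} U56={c}
C dims 6,6; δ0: rk 5, SNF 1^5
degree 0: 6−5−0 = 1 → Ȟ^0 ≅ Z
degree 1: 6−0−5 = 1 → Ȟ^1 ≅ Z
degree 2: 0−0−0 = 0 → Ȟ^2 ≅ 0


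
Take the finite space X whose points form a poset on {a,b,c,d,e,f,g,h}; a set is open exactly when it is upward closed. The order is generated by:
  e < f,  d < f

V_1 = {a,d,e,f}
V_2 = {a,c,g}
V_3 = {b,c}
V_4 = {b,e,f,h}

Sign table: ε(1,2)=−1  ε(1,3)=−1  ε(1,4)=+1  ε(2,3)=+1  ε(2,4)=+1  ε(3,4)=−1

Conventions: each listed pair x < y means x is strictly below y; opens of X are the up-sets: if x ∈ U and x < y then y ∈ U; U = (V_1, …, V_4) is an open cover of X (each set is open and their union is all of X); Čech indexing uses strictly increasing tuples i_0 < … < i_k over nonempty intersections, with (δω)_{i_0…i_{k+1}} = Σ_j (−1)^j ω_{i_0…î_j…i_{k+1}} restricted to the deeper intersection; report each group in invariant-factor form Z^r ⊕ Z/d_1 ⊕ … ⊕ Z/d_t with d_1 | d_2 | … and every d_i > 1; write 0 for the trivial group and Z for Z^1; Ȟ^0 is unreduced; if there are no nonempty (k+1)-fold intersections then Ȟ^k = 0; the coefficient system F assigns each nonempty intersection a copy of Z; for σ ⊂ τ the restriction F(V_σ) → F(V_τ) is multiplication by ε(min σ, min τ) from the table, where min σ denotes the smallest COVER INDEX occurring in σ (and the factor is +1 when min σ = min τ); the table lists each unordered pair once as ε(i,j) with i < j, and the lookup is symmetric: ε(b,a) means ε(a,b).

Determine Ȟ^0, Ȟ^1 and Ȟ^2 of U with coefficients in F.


nonempty overlaps:
  V12={a} V14={e,f} V23={c} V34={b}
C dims 4,4; δ0: rk 3, SNF 1^3
degree 0: 4−3−0 = 1 → Ȟ^0 ≅ Z
degree 1: 4−0−3 = 1 → Ȟ^1 ≅ Z
degree 2: 0−0−0 = 0 → Ȟ^2 ≅ 0

Ȟ^0 ≅ Z; Ȟ^1 ≅ Z; Ȟ^2 ≅ 0


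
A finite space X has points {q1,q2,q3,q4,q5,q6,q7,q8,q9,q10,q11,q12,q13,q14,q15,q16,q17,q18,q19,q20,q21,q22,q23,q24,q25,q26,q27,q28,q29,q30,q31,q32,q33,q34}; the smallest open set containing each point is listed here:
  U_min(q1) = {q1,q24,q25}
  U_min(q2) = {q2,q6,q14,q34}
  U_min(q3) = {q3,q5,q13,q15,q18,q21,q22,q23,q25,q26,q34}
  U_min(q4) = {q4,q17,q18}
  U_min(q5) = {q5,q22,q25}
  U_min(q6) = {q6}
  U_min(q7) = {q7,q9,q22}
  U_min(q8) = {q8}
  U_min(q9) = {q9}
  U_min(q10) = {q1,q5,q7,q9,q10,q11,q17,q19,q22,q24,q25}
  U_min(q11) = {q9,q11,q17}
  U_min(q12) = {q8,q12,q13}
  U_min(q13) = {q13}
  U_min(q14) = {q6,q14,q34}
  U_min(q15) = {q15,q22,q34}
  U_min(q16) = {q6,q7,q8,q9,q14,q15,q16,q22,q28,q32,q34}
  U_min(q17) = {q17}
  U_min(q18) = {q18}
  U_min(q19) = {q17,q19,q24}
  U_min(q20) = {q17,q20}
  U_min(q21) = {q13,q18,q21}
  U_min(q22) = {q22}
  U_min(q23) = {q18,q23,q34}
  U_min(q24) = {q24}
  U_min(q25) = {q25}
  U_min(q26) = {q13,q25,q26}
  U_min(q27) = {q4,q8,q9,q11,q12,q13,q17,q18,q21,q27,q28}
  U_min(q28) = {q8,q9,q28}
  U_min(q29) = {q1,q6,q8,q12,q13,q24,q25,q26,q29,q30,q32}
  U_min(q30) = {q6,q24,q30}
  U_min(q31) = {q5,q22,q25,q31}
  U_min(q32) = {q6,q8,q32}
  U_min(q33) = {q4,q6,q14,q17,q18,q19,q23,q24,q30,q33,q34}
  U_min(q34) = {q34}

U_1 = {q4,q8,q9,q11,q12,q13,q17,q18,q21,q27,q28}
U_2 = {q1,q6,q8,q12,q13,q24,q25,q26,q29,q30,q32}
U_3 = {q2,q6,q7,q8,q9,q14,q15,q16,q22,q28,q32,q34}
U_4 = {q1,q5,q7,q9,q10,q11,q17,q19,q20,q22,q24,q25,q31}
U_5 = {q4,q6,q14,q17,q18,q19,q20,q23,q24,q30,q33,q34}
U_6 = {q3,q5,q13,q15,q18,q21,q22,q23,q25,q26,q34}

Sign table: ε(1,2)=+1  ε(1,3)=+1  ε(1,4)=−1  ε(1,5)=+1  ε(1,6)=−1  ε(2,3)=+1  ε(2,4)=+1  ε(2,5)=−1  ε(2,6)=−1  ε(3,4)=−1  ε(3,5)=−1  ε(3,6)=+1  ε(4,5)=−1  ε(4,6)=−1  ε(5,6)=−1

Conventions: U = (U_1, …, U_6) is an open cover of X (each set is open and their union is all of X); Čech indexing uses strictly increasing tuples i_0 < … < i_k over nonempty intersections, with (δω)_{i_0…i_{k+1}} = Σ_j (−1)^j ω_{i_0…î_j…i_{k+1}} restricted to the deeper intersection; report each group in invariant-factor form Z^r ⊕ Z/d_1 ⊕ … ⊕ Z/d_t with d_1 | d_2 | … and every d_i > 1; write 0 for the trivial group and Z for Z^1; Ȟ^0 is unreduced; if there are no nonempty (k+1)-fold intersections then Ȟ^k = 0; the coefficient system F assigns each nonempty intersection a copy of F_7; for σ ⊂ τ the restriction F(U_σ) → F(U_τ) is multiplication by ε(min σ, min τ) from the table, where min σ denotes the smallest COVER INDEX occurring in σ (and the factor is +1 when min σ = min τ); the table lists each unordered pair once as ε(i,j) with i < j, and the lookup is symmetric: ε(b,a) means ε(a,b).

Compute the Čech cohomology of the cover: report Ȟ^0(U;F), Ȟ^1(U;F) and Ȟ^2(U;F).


nonempty intersections:
  U12={q8,q12,q13} U13={q8,q9,q28} U14={q9,q11,q17} U15={q4,q17,q18} U16={q13,q18,q21} U23={q6,q8,q32} U24={q1,q24,q25} U25={q6,q24,q30} U26={q13,q25,q26} U34={q7,q9,q22} U35={q6,q14,q34} U36={q15,q22,q34} U45={q17,q19,q20,q24} U46={q5,q22,q25} U56={q18,q23,q34}
  U123={q8} U126={q13} U134={q9} U145={q17} U156={q18} U235={q6} U245={q24} U246={q25} U346={q22} U356={q34}
C dims 6,15,10; δ0: rk_F7 6; δ1: rk_F7 9
Ȟ^0: (6−6)−0=0 ⇒ 0
Ȟ^1: (15−9)−6=0 ⇒ 0
Ȟ^2: (10−0)−9=1 ⇒ Z/7

Ȟ^0(U;F) ≅ 0, Ȟ^1(U;F) ≅ 0 and Ȟ^2(U;F) ≅ Z/7


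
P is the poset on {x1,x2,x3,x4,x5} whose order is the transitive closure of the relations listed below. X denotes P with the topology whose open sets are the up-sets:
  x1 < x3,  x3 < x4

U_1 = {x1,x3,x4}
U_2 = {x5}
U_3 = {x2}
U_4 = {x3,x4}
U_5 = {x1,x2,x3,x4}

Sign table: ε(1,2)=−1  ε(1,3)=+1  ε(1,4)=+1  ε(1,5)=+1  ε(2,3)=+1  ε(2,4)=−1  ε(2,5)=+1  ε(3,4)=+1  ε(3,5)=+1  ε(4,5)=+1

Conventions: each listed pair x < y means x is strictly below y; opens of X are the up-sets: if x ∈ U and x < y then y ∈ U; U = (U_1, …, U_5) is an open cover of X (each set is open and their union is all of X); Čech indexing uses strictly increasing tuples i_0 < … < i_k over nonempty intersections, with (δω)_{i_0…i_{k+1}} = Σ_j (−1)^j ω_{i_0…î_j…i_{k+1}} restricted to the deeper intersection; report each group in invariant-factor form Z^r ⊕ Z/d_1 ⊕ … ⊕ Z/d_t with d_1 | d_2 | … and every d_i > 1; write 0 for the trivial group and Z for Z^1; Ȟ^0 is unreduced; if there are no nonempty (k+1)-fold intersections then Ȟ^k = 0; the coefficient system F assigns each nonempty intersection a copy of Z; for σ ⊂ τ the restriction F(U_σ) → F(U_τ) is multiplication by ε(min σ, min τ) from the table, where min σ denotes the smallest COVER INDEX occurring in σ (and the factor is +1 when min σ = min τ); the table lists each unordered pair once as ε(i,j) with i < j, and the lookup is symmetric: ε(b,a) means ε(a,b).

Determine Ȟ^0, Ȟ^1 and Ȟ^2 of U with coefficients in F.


Ȟ^0 = Z^2, Ȟ^1 = 0 and Ȟ^2 = 0

cover nerve:
  U14={x3,x4} U15={x1,x3,x4} U35={x2} U45={x3,x4}
  U145={x3,x4}
C dims 5,4,1; δ0: rk 3, SNF 1^3; δ1: rk 1, SNF 1^1
Ȟ^0: (5−3)−0=2 ⇒ Z^2
Ȟ^1: (4−1)−3=0 ⇒ 0
Ȟ^2: (1−0)−1=0 ⇒ 0


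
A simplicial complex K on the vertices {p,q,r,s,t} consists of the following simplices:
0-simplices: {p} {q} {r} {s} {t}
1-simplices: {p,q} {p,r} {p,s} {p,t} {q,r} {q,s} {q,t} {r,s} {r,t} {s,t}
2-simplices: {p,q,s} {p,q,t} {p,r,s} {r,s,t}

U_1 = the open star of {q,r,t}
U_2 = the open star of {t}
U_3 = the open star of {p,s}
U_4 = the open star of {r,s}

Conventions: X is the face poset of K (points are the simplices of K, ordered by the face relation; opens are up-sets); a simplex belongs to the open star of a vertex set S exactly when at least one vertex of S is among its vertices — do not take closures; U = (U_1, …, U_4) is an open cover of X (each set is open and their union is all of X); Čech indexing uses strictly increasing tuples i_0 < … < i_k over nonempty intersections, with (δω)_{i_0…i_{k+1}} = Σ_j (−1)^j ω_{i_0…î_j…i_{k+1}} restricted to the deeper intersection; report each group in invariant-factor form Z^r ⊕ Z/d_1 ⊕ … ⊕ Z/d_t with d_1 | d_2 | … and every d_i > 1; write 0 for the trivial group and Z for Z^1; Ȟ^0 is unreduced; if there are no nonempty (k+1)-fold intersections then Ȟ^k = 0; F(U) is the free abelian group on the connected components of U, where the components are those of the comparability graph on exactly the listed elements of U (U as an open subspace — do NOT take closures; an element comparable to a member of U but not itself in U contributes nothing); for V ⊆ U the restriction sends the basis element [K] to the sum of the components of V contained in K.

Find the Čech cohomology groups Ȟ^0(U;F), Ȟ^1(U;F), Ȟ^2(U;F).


intersection data:
  U1={{q},{r},{t},{p,q},{p,r},{p,t},{q,r},{q,s},{q,t},{r,s},{r,t},{s,t},{p,q,s},{p,q,t},{p,r,s},{r,s,t}} U2={{t},{p,t},{q,t},{r,t},{s,t},{p,q,t},{r,s,t}} U3={{p},{s},{p,q},{p,r},{p,s},{p,t},{q,s},{r,s},{s,t},{p,q,s},{p,q,t},{p,r,s},{r,s,t}} U4={{r},{s},{p,r},{p,s},{q,r},{q,s},{r,s},{r,t},{s,t},{p,q,s},{p,r,s},{r,s,t}}
  U12={{t},{p,t},{q,t},{r,t},{s,t},{p,q,t},{r,s,t}} U13={{p,q},{p,r},{p,t},{q,s},{r,s},{s,t},{p,q,s},{p,q,t},{p,r,s},{r,s,t}} U14={{r},{p,r},{q,r},{q,s},{r,s},{r,t},{s,t},{p,q,s},{p,r,s},{r,s,t}} U23={{p,t},{s,t},{p,q,t},{r,s,t}} U24={{r,t},{s,t},{r,s,t}} U34={{s},{p,r},{p,s},{q,s},{r,s},{s,t},{p,q,s},{p,r,s},{r,s,t}}
  U123={{p,t},{s,t},{p,q,t},{r,s,t}} U124={{r,t},{s,t},{r,s,t}} U134={{p,r},{q,s},{r,s},{s,t},{p,q,s},{p,r,s},{r,s,t}} U234={{s,t},{r,s,t}}
  U1234={{s,t},{r,s,t}}
components per intersection:
  U1: {{q},{r},{t},{p,q},{p,r},{p,t},{q,r},{q,s},{q,t},{r,s},{r,t},{s,t},{p,q,s},{p,q,t},{p,r,s},{r,s,t}}
  U2: {{t},{p,t},{q,t},{r,t},{s,t},{p,q,t},{r,s,t}}
  U3: {{p},{s},{p,q},{p,r},{p,s},{p,t},{q,s},{r,s},{s,t},{p,q,s},{p,q,t},{p,r,s},{r,s,t}}
  U4: {{r},{s},{p,r},{p,s},{q,r},{q,s},{r,s},{r,t},{s,t},{p,q,s},{p,r,s},{r,s,t}}
  U12: {{t},{p,t},{q,t},{r,t},{s,t},{p,q,t},{r,s,t}}
  U13: {{p,q},{p,t},{q,s},{p,q,s},{p,q,t}} {{p,r},{r,s},{s,t},{p,r,s},{r,s,t}}
  U14: {{r},{p,r},{q,r},{r,s},{r,t},{s,t},{p,r,s},{r,s,t}} {{q,s},{p,q,s}}
  U23: {{p,t},{p,q,t}} {{s,t},{r,s,t}}
  U24: {{r,t},{s,t},{r,s,t}}
  U34: {{s},{p,r},{p,s},{q,s},{r,s},{s,t},{p,q,s},{p,r,s},{r,s,t}}
  U123: {{p,t},{p,q,t}} {{s,t},{r,s,t}}
  U124: {{r,t},{s,t},{r,s,t}}
  U134: {{p,r},{r,s},{s,t},{p,r,s},{r,s,t}} {{q,s},{p,q,s}}
  U234: {{s,t},{r,s,t}}
  U1234: {{s,t},{r,s,t}}
C dims 4,9,6,1; δ0: rk 3, SNF 1^3; δ1: rk 5, SNF 1^5; δ2: rk 1, SNF 1^1
Ȟ^0 = (4 − 3) − 0 = 1, so Ȟ^0 ≅ Z
Ȟ^1 = (9 − 5) − 3 = 1, so Ȟ^1 ≅ Z
Ȟ^2 = (6 − 1) − 5 = 0, so Ȟ^2 ≅ 0

Ȟ^0 ≅ Z; Ȟ^1 ≅ Z; Ȟ^2 ≅ 0


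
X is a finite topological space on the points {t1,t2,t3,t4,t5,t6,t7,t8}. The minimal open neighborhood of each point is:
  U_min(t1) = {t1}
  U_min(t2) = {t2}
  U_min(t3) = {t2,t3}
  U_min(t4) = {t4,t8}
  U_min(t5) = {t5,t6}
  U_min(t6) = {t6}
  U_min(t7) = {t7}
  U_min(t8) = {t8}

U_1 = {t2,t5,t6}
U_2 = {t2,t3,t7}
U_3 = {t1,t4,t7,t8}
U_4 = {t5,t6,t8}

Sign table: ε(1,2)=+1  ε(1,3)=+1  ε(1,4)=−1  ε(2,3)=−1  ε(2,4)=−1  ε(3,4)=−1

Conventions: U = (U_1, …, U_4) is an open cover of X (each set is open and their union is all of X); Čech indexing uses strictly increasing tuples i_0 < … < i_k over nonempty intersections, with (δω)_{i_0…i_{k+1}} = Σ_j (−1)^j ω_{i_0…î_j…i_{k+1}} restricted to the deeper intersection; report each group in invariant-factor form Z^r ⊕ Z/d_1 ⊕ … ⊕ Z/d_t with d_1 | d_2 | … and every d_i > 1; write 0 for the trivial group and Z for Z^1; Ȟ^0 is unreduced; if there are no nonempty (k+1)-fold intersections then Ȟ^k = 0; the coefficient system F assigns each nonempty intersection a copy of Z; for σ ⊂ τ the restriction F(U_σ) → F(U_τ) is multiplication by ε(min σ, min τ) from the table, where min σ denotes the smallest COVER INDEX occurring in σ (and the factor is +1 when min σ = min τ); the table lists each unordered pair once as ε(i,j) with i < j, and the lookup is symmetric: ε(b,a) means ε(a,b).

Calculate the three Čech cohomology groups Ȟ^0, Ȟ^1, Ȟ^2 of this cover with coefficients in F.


cover nerve:
  U12={t2} U14={t5,t6} U23={t7} U34={t8}
C dims 4,4; δ0: rk 4, SNF 1^3·2
Ȟ^0: (4−4)−0=0 ⇒ 0
Ȟ^1: (4−0)−4=0 plus torsion [2] ⇒ Z/2
Ȟ^2: (0−0)−0=0 ⇒ 0

Ȟ^0(U;F) ≅ 0,  Ȟ^1(U;F) ≅ Z/2,  Ȟ^2(U;F) ≅ 0
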